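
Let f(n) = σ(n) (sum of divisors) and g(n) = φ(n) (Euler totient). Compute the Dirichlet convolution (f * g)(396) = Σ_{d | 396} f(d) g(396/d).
(σ * φ)(396) = 7128

Divisors of 396: [1, 2, 3, 4, 6, 9, 11, 12, 18, 22, 33, 36, 44, 66, 99, 132, 198, 396]. For each d | 396:
  d = 1: σ(1) · φ(396/1) = 1 · 120 = 120
  d = 2: σ(2) · φ(396/2) = 3 · 60 = 180
  d = 3: σ(3) · φ(396/3) = 4 · 40 = 160
  d = 4: σ(4) · φ(396/4) = 7 · 60 = 420
  d = 6: σ(6) · φ(396/6) = 12 · 20 = 240
  d = 9: σ(9) · φ(396/9) = 13 · 20 = 260
  d = 11: σ(11) · φ(396/11) = 12 · 12 = 144
  d = 12: σ(12) · φ(396/12) = 28 · 20 = 560
  d = 18: σ(18) · φ(396/18) = 39 · 10 = 390
  d = 22: σ(22) · φ(396/22) = 36 · 6 = 216
  d = 33: σ(33) · φ(396/33) = 48 · 4 = 192
  d = 36: σ(36) · φ(396/36) = 91 · 10 = 910
  d = 44: σ(44) · φ(396/44) = 84 · 6 = 504
  d = 66: σ(66) · φ(396/66) = 144 · 2 = 288
  d = 99: σ(99) · φ(396/99) = 156 · 2 = 312
  d = 132: σ(132) · φ(396/132) = 336 · 2 = 672
  d = 198: σ(198) · φ(396/198) = 468 · 1 = 468
  d = 396: σ(396) · φ(396/396) = 1092 · 1 = 1092
Summing: (σ * φ)(396) = 120 + 180 + 160 + 420 + 240 + 260 + 144 + 560 + 390 + 216 + 192 + 910 + 504 + 288 + 312 + 672 + 468 + 1092 = 7128.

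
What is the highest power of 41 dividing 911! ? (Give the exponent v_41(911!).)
v_41(911!) = 22

Legendre's formula: v_p(n!) = Σ_{k ≥ 1} ⌊n / p^k⌋. For p = 41, n = 911, the terms are:
  ⌊911/41^1⌋ = ⌊911/41⌋ = 22
(the next term ⌊911/41^2⌋ = 0, terminating the sum). Summing: v_41(911!) = 22 = 22.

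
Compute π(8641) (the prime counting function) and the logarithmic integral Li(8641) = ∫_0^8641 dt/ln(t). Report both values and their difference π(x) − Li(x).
π(8641) = 1076;  Li(8641) ≈ 1097.43;  π(x) − Li(x) ≈ -21.43.

Direct count of primes ≤ 8641 gives π(8641) = 1076. Numerical evaluation of the logarithmic integral gives Li(8641) ≈ 1097.43. The difference π(x) − Li(x) ≈ -21.43 is typically negative for small/moderate x (Li(x) overestimates), though Littlewood's theorem shows this sign changes infinitely often.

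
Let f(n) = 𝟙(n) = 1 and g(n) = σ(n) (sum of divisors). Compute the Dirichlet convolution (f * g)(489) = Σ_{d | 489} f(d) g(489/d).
(𝟙 * σ)(489) = 825

Divisors of 489: [1, 3, 163, 489]. For each d | 489:
  d = 1: 𝟙(1) · σ(489/1) = 1 · 656 = 656
  d = 3: 𝟙(3) · σ(489/3) = 1 · 164 = 164
  d = 163: 𝟙(163) · σ(489/163) = 1 · 4 = 4
  d = 489: 𝟙(489) · σ(489/489) = 1 · 1 = 1
Summing: (𝟙 * σ)(489) = 656 + 164 + 4 + 1 = 825.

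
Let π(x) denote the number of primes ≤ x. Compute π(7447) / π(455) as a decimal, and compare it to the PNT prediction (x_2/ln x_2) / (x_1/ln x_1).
π(7447)/π(455) = 942/87 ≈ 10.8276;  PNT prediction ≈ 11.2355.

π(455) = 87 and π(7447) = 942, so π(7447)/π(455) ≈ 10.8276. The PNT-predicted ratio is (7447/ln(7447)) / (455/ln(455)) ≈ 11.2355. The two agree to within a few percent, as expected.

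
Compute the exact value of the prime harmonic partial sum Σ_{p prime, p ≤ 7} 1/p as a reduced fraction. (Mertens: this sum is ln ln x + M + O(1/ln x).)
Σ 1/p = 247/210

π(7) = 4, so the primes ≤ 7 are [2, 3, 5, 7]. Summing 1/p over these primes: 247/210 ≈ 1.1762. Mertens estimate ln ln(7) + 0.2615 ≈ 0.9272.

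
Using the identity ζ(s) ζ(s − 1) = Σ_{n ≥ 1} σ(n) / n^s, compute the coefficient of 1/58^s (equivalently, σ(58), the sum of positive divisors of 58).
σ(58) = 90

In the product (Σ m^0/m^s)(Σ k / k^s) = Σ (Σ_{d | n} d) / n^s, the coefficient of 1/n^s is σ(n) = Σ_{d | n} d. For n = 58, divisors are [1, 2, 29, 58]; summing: σ(58) = 90.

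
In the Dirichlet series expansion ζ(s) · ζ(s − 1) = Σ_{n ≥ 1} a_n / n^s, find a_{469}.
σ(469) = 544

In the product (Σ m^0/m^s)(Σ k / k^s) = Σ (Σ_{d | n} d) / n^s, the coefficient of 1/n^s is σ(n) = Σ_{d | n} d. For n = 469, divisors are [1, 7, 67, 469]; summing: σ(469) = 544.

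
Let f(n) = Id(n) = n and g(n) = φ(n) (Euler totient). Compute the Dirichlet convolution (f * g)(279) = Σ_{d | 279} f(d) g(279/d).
(Id * φ)(279) = 1281

Divisors of 279: [1, 3, 9, 31, 93, 279]. For each d | 279:
  d = 1: Id(1) · φ(279/1) = 1 · 180 = 180
  d = 3: Id(3) · φ(279/3) = 3 · 60 = 180
  d = 9: Id(9) · φ(279/9) = 9 · 30 = 270
  d = 31: Id(31) · φ(279/31) = 31 · 6 = 186
  d = 93: Id(93) · φ(279/93) = 93 · 2 = 186
  d = 279: Id(279) · φ(279/279) = 279 · 1 = 279
Summing: (Id * φ)(279) = 180 + 180 + 270 + 186 + 186 + 279 = 1281.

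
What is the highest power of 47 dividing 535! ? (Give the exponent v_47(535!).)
v_47(535!) = 11

Legendre's formula: v_p(n!) = Σ_{k ≥ 1} ⌊n / p^k⌋. For p = 47, n = 535, the terms are:
  ⌊535/47^1⌋ = ⌊535/47⌋ = 11
(the next term ⌊535/47^2⌋ = 0, terminating the sum). Summing: v_47(535!) = 11 = 11.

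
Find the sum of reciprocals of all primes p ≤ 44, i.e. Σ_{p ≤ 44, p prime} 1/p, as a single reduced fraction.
Σ 1/p = 21460568175640361/13082761331670030

π(44) = 14, so the primes ≤ 44 are [2, 3, 5, 7, 11, 13, 17, 19, 23, 29, 31, 37, 41, 43]. Summing 1/p over these primes: 21460568175640361/13082761331670030 ≈ 1.6404. Mertens estimate ln ln(44) + 0.2615 ≈ 1.5923.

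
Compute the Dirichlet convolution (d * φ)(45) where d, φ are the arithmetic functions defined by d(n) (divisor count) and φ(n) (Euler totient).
(d * φ)(45) = 78

Divisors of 45: [1, 3, 5, 9, 15, 45]. For each d | 45:
  d = 1: d(1) · φ(45/1) = 1 · 24 = 24
  d = 3: d(3) · φ(45/3) = 2 · 8 = 16
  d = 5: d(5) · φ(45/5) = 2 · 6 = 12
  d = 9: d(9) · φ(45/9) = 3 · 4 = 12
  d = 15: d(15) · φ(45/15) = 4 · 2 = 8
  d = 45: d(45) · φ(45/45) = 6 · 1 = 6
Summing: (d * φ)(45) = 24 + 16 + 12 + 12 + 8 + 6 = 78.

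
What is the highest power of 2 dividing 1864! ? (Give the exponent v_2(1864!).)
v_2(1864!) = 1859

Legendre's formula: v_p(n!) = Σ_{k ≥ 1} ⌊n / p^k⌋. For p = 2, n = 1864, the terms are:
  ⌊1864/2^1⌋ = ⌊1864/2⌋ = 932
  ⌊1864/2^2⌋ = ⌊1864/4⌋ = 466
  ⌊1864/2^3⌋ = ⌊1864/8⌋ = 233
  ⌊1864/2^4⌋ = ⌊1864/16⌋ = 116
  ⌊1864/2^5⌋ = ⌊1864/32⌋ = 58
  ⌊1864/2^6⌋ = ⌊1864/64⌋ = 29
  ⌊1864/2^7⌋ = ⌊1864/128⌋ = 14
  ⌊1864/2^8⌋ = ⌊1864/256⌋ = 7
  ⌊1864/2^9⌋ = ⌊1864/512⌋ = 3
  ⌊1864/2^10⌋ = ⌊1864/1024⌋ = 1
(the next term ⌊1864/2^11⌋ = 0, terminating the sum). Summing: v_2(1864!) = 932 + 466 + 233 + 116 + 58 + 29 + 14 + 7 + 3 + 1 = 1859.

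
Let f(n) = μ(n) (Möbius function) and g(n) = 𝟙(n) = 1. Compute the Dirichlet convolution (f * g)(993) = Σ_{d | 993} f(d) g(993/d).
(μ * 𝟙)(993) = 0

Divisors of 993: [1, 3, 331, 993]. For each d | 993:
  d = 1: μ(1) · 𝟙(993/1) = 1 · 1 = 1
  d = 3: μ(3) · 𝟙(993/3) = -1 · 1 = -1
  d = 331: μ(331) · 𝟙(993/331) = -1 · 1 = -1
  d = 993: μ(993) · 𝟙(993/993) = 1 · 1 = 1
Summing: (μ * 𝟙)(993) = 1 + -1 + -1 + 1 = 0.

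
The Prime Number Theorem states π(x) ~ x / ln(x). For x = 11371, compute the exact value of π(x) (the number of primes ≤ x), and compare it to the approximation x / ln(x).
π(11371) = 1373;  x/ln(x) ≈ 1217.61;  relative error ≈ 11.32%.

Directly count primes up to 11371: π(11371) = 1373. The PNT approximation gives 11371/ln(11371) ≈ 11371/9.33882 ≈ 1217.61. Relative error (π(x) − x/ln(x)) / π(x) ≈ 11.32%; the approximation is known to undercount slightly (Li(x) is a better estimate).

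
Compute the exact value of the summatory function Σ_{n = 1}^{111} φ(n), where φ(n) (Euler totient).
Σ_{n ≤ 111} φ(n) = 3788

Compute φ(n) for each 1 ≤ n ≤ 111: φ(1) = 1, φ(2) = 1, φ(3) = 2, φ(4) = 2, φ(5) = 4, φ(6) = 2, φ(7) = 6, φ(8) = 4, φ(9) = 6, φ(10) = 4, φ(11) = 10, φ(12) = 4, φ(13) = 12, φ(14) = 6, φ(15) = 8, φ(16) = 8, φ(17) = 16, φ(18) = 6, φ(19) = 18, φ(20) = 8, φ(21) = 12, φ(22) = 10, φ(23) = 22, φ(24) = 8, φ(25) = 20, φ(26) = 12, φ(27) = 18, φ(28) = 12, φ(29) = 28, φ(30) = 8, φ(31) = 30, φ(32) = 16, φ(33) = 20, φ(34) = 16, φ(35) = 24, φ(36) = 12, φ(37) = 36, φ(38) = 18, φ(39) = 24, φ(40) = 16, φ(41) = 40, φ(42) = 12, φ(43) = 42, φ(44) = 20, φ(45) = 24, φ(46) = 22, φ(47) = 46, φ(48) = 16, φ(49) = 42, φ(50) = 20, φ(51) = 32, φ(52) = 24, φ(53) = 52, φ(54) = 18, φ(55) = 40, φ(56) = 24, φ(57) = 36, φ(58) = 28, φ(59) = 58, φ(60) = 16, φ(61) = 60, φ(62) = 30, φ(63) = 36, φ(64) = 32, φ(65) = 48, φ(66) = 20, φ(67) = 66, φ(68) = 32, φ(69) = 44, φ(70) = 24, φ(71) = 70, φ(72) = 24, φ(73) = 72, φ(74) = 36, φ(75) = 40, φ(76) = 36, φ(77) = 60, φ(78) = 24, φ(79) = 78, φ(80) = 32, φ(81) = 54, φ(82) = 40, φ(83) = 82, φ(84) = 24, φ(85) = 64, φ(86) = 42, φ(87) = 56, φ(88) = 40, φ(89) = 88, φ(90) = 24, φ(91) = 72, φ(92) = 44, φ(93) = 60, φ(94) = 46, φ(95) = 72, φ(96) = 32, φ(97) = 96, φ(98) = 42, φ(99) = 60, φ(100) = 40, φ(101) = 100, φ(102) = 32, φ(103) = 102, φ(104) = 48, φ(105) = 48, φ(106) = 52, φ(107) = 106, φ(108) = 36, φ(109) = 108, φ(110) = 40, φ(111) = 72. Summing all 111 values: 3788. (Average order: Σ_{n ≤ x} φ(n) ~ (3/π²) x². For x = 111, (3/π²)·111² ≈ 3745.13.)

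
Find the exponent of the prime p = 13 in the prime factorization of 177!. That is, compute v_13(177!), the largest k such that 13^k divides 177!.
v_13(177!) = 14

Legendre's formula: v_p(n!) = Σ_{k ≥ 1} ⌊n / p^k⌋. For p = 13, n = 177, the terms are:
  ⌊177/13^1⌋ = ⌊177/13⌋ = 13
  ⌊177/13^2⌋ = ⌊177/169⌋ = 1
(the next term ⌊177/13^3⌋ = 0, terminating the sum). Summing: v_13(177!) = 13 + 1 = 14.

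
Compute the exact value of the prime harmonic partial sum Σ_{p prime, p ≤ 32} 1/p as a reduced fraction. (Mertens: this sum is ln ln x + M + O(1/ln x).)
Σ 1/p = 314016924901/200560490130

π(32) = 11, so the primes ≤ 32 are [2, 3, 5, 7, 11, 13, 17, 19, 23, 29, 31]. Summing 1/p over these primes: 314016924901/200560490130 ≈ 1.5657. Mertens estimate ln ln(32) + 0.2615 ≈ 1.5044.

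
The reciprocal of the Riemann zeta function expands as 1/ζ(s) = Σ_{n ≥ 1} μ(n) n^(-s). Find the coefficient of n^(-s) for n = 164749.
μ(164749) = 1

Factor n = 164749 = 13 · 19 · 23 · 29. μ(n) = 0 if any exponent ≥ 2 (not squarefree); otherwise μ(n) = (−1)^{ω(n)} where ω(n) is the number of distinct prime factors. Applying: μ(164749) = 1.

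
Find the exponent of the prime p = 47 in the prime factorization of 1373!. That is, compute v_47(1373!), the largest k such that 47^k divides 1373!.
v_47(1373!) = 29

Legendre's formula: v_p(n!) = Σ_{k ≥ 1} ⌊n / p^k⌋. For p = 47, n = 1373, the terms are:
  ⌊1373/47^1⌋ = ⌊1373/47⌋ = 29
(the next term ⌊1373/47^2⌋ = 0, terminating the sum). Summing: v_47(1373!) = 29 = 29.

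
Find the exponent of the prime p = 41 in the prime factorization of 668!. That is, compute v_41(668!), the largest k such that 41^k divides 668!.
v_41(668!) = 16

Legendre's formula: v_p(n!) = Σ_{k ≥ 1} ⌊n / p^k⌋. For p = 41, n = 668, the terms are:
  ⌊668/41^1⌋ = ⌊668/41⌋ = 16
(the next term ⌊668/41^2⌋ = 0, terminating the sum). Summing: v_41(668!) = 16 = 16.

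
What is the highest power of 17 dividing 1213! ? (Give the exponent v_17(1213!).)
v_17(1213!) = 75

Legendre's formula: v_p(n!) = Σ_{k ≥ 1} ⌊n / p^k⌋. For p = 17, n = 1213, the terms are:
  ⌊1213/17^1⌋ = ⌊1213/17⌋ = 71
  ⌊1213/17^2⌋ = ⌊1213/289⌋ = 4
(the next term ⌊1213/17^3⌋ = 0, terminating the sum). Summing: v_17(1213!) = 71 + 4 = 75.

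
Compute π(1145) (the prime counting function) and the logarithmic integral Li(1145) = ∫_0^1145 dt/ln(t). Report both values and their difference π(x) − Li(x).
π(1145) = 189;  Li(1145) ≈ 198.39;  π(x) − Li(x) ≈ -9.39.

Direct count of primes ≤ 1145 gives π(1145) = 189. Numerical evaluation of the logarithmic integral gives Li(1145) ≈ 198.39. The difference π(x) − Li(x) ≈ -9.39 is typically negative for small/moderate x (Li(x) overestimates), though Littlewood's theorem shows this sign changes infinitely often.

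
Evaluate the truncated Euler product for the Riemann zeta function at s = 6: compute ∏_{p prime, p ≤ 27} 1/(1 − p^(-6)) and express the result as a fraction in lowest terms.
∏ = 7921457489978054880231124911875/7786417203783354362865572118528

The primes p ≤ 27 are [2, 3, 5, 7, 11, 13, 17, 19, 23]. For each prime, (1 − 1/p^6)^(-1) = p^6 / (p^6 − 1). The product is (1 − 1/2^6)^(-1), (1 − 1/3^6)^(-1), (1 − 1/5^6)^(-1), (1 − 1/7^6)^(-1), (1 − 1/11^6)^(-1), (1 − 1/13^6)^(-1), (1 − 1/17^6)^(-1), (1 − 1/19^6)^(-1), (1 − 1/23^6)^(-1) = ∏ p^6 / (p^6 − 1) = 7921457489978054880231124911875/7786417203783354362865572118528.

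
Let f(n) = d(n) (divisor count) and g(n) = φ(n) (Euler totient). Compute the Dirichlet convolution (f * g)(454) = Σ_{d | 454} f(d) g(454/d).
(d * φ)(454) = 684

Divisors of 454: [1, 2, 227, 454]. For each d | 454:
  d = 1: d(1) · φ(454/1) = 1 · 226 = 226
  d = 2: d(2) · φ(454/2) = 2 · 226 = 452
  d = 227: d(227) · φ(454/227) = 2 · 1 = 2
  d = 454: d(454) · φ(454/454) = 4 · 1 = 4
Summing: (d * φ)(454) = 226 + 452 + 2 + 4 = 684.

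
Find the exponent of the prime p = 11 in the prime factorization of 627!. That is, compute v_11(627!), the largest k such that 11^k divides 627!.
v_11(627!) = 62

Legendre's formula: v_p(n!) = Σ_{k ≥ 1} ⌊n / p^k⌋. For p = 11, n = 627, the terms are:
  ⌊627/11^1⌋ = ⌊627/11⌋ = 57
  ⌊627/11^2⌋ = ⌊627/121⌋ = 5
(the next term ⌊627/11^3⌋ = 0, terminating the sum). Summing: v_11(627!) = 57 + 5 = 62.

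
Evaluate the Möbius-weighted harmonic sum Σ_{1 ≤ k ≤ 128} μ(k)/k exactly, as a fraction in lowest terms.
Σ μ(k)/k = -228455996623300386843096283835194191857230682/401447693933303618909444119902604513664588524773

Values of μ(k) for 1 ≤ k ≤ 128: μ(1) = 1, μ(2) = -1, μ(3) = -1, μ(5) = -1, μ(6) = 1, μ(7) = -1, μ(10) = 1, μ(11) = -1, μ(13) = -1, μ(14) = 1, μ(15) = 1, μ(17) = -1, μ(19) = -1, μ(21) = 1, μ(22) = 1, μ(23) = -1, μ(26) = 1, μ(29) = -1, μ(30) = -1, μ(31) = -1, μ(33) = 1, μ(34) = 1, μ(35) = 1, μ(37) = -1, μ(38) = 1, μ(39) = 1, μ(41) = -1, μ(42) = -1, μ(43) = -1, μ(46) = 1, μ(47) = -1, μ(51) = 1, μ(53) = -1, μ(55) = 1, μ(57) = 1, μ(58) = 1, μ(59) = -1, μ(61) = -1, μ(62) = 1, μ(65) = 1, μ(66) = -1, μ(67) = -1, μ(69) = 1, μ(70) = -1, μ(71) = -1, μ(73) = -1, μ(74) = 1, μ(77) = 1, μ(78) = -1, μ(79) = -1, μ(82) = 1, μ(83) = -1, μ(85) = 1, μ(86) = 1, μ(87) = 1, μ(89) = -1, μ(91) = 1, μ(93) = 1, μ(94) = 1, μ(95) = 1, μ(97) = -1, μ(101) = -1, μ(102) = -1, μ(103) = -1, μ(105) = -1, μ(106) = 1, μ(107) = -1, μ(109) = -1, μ(110) = -1, μ(111) = 1, μ(113) = -1, μ(114) = -1, μ(115) = 1, μ(118) = 1, μ(119) = 1, μ(122) = 1, μ(123) = 1, μ(127) = -1, with μ = 0 on non-squarefree integers. Summing μ(k)/k for k where μ(k) ≠ 0 gives -228455996623300386843096283835194191857230682/401447693933303618909444119902604513664588524773 ≈ -0.0006. (PNT ⟺ this sum → 0 as n → ∞.)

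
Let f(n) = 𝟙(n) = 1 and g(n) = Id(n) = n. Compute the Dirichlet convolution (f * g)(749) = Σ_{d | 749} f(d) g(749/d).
(𝟙 * Id)(749) = 864

Divisors of 749: [1, 7, 107, 749]. For each d | 749:
  d = 1: 𝟙(1) · Id(749/1) = 1 · 749 = 749
  d = 7: 𝟙(7) · Id(749/7) = 1 · 107 = 107
  d = 107: 𝟙(107) · Id(749/107) = 1 · 7 = 7
  d = 749: 𝟙(749) · Id(749/749) = 1 · 1 = 1
Summing: (𝟙 * Id)(749) = 749 + 107 + 7 + 1 = 864.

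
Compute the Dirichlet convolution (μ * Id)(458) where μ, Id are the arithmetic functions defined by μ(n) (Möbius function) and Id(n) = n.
(μ * Id)(458) = 228

Divisors of 458: [1, 2, 229, 458]. For each d | 458:
  d = 1: μ(1) · Id(458/1) = 1 · 458 = 458
  d = 2: μ(2) · Id(458/2) = -1 · 229 = -229
  d = 229: μ(229) · Id(458/229) = -1 · 2 = -2
  d = 458: μ(458) · Id(458/458) = 1 · 1 = 1
Summing: (μ * Id)(458) = 458 + -229 + -2 + 1 = 228.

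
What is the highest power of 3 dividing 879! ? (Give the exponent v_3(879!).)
v_3(879!) = 436

Legendre's formula: v_p(n!) = Σ_{k ≥ 1} ⌊n / p^k⌋. For p = 3, n = 879, the terms are:
  ⌊879/3^1⌋ = ⌊879/3⌋ = 293
  ⌊879/3^2⌋ = ⌊879/9⌋ = 97
  ⌊879/3^3⌋ = ⌊879/27⌋ = 32
  ⌊879/3^4⌋ = ⌊879/81⌋ = 10
  ⌊879/3^5⌋ = ⌊879/243⌋ = 3
  ⌊879/3^6⌋ = ⌊879/729⌋ = 1
(the next term ⌊879/3^7⌋ = 0, terminating the sum). Summing: v_3(879!) = 293 + 97 + 32 + 10 + 3 + 1 = 436.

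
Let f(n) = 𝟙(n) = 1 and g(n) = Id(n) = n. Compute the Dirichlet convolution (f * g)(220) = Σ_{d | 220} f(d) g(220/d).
(𝟙 * Id)(220) = 504

Divisors of 220: [1, 2, 4, 5, 10, 11, 20, 22, 44, 55, 110, 220]. For each d | 220:
  d = 1: 𝟙(1) · Id(220/1) = 1 · 220 = 220
  d = 2: 𝟙(2) · Id(220/2) = 1 · 110 = 110
  d = 4: 𝟙(4) · Id(220/4) = 1 · 55 = 55
  d = 5: 𝟙(5) · Id(220/5) = 1 · 44 = 44
  d = 10: 𝟙(10) · Id(220/10) = 1 · 22 = 22
  d = 11: 𝟙(11) · Id(220/11) = 1 · 20 = 20
  d = 20: 𝟙(20) · Id(220/20) = 1 · 11 = 11
  d = 22: 𝟙(22) · Id(220/22) = 1 · 10 = 10
  d = 44: 𝟙(44) · Id(220/44) = 1 · 5 = 5
  d = 55: 𝟙(55) · Id(220/55) = 1 · 4 = 4
  d = 110: 𝟙(110) · Id(220/110) = 1 · 2 = 2
  d = 220: 𝟙(220) · Id(220/220) = 1 · 1 = 1
Summing: (𝟙 * Id)(220) = 220 + 110 + 55 + 44 + 22 + 20 + 11 + 10 + 5 + 4 + 2 + 1 = 504.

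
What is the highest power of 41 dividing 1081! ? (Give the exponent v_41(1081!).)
v_41(1081!) = 26

Legendre's formula: v_p(n!) = Σ_{k ≥ 1} ⌊n / p^k⌋. For p = 41, n = 1081, the terms are:
  ⌊1081/41^1⌋ = ⌊1081/41⌋ = 26
(the next term ⌊1081/41^2⌋ = 0, terminating the sum). Summing: v_41(1081!) = 26 = 26.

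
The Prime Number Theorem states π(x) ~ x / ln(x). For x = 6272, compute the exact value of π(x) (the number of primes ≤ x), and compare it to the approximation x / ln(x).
π(6272) = 816;  x/ln(x) ≈ 717.30;  relative error ≈ 12.10%.

Directly count primes up to 6272: π(6272) = 816. The PNT approximation gives 6272/ln(6272) ≈ 6272/8.74385 ≈ 717.30. Relative error (π(x) − x/ln(x)) / π(x) ≈ 12.10%; the approximation is known to undercount slightly (Li(x) is a better estimate).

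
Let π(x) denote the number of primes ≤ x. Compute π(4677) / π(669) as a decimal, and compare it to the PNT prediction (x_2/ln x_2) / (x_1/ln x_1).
π(4677)/π(669) = 632/121 ≈ 5.2231;  PNT prediction ≈ 5.3822.

π(669) = 121 and π(4677) = 632, so π(4677)/π(669) ≈ 5.2231. The PNT-predicted ratio is (4677/ln(4677)) / (669/ln(669)) ≈ 5.3822. The two agree to within a few percent, as expected.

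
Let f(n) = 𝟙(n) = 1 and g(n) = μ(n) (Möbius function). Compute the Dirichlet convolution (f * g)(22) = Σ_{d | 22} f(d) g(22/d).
(𝟙 * μ)(22) = 0

Divisors of 22: [1, 2, 11, 22]. For each d | 22:
  d = 1: 𝟙(1) · μ(22/1) = 1 · 1 = 1
  d = 2: 𝟙(2) · μ(22/2) = 1 · -1 = -1
  d = 11: 𝟙(11) · μ(22/11) = 1 · -1 = -1
  d = 22: 𝟙(22) · μ(22/22) = 1 · 1 = 1
Summing: (𝟙 * μ)(22) = 1 + -1 + -1 + 1 = 0.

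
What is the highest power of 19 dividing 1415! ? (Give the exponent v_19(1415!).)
v_19(1415!) = 77

Legendre's formula: v_p(n!) = Σ_{k ≥ 1} ⌊n / p^k⌋. For p = 19, n = 1415, the terms are:
  ⌊1415/19^1⌋ = ⌊1415/19⌋ = 74
  ⌊1415/19^2⌋ = ⌊1415/361⌋ = 3
(the next term ⌊1415/19^3⌋ = 0, terminating the sum). Summing: v_19(1415!) = 74 + 3 = 77.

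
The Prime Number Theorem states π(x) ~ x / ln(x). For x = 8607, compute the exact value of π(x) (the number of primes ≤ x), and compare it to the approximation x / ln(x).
π(8607) = 1071;  x/ln(x) ≈ 949.97;  relative error ≈ 11.30%.

Directly count primes up to 8607: π(8607) = 1071. The PNT approximation gives 8607/ln(8607) ≈ 8607/9.06033 ≈ 949.97. Relative error (π(x) − x/ln(x)) / π(x) ≈ 11.30%; the approximation is known to undercount slightly (Li(x) is a better estimate).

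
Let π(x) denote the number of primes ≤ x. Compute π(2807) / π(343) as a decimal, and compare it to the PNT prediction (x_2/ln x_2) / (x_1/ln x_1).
π(2807)/π(343) = 409/68 ≈ 6.0147;  PNT prediction ≈ 6.0170.

π(343) = 68 and π(2807) = 409, so π(2807)/π(343) ≈ 6.0147. The PNT-predicted ratio is (2807/ln(2807)) / (343/ln(343)) ≈ 6.0170. The two agree to within a few percent, as expected.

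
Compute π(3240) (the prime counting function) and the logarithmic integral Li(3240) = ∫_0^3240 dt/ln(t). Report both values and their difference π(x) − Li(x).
π(3240) = 457;  Li(3240) ≈ 472.59;  π(x) − Li(x) ≈ -15.59.

Direct count of primes ≤ 3240 gives π(3240) = 457. Numerical evaluation of the logarithmic integral gives Li(3240) ≈ 472.59. The difference π(x) − Li(x) ≈ -15.59 is typically negative for small/moderate x (Li(x) overestimates), though Littlewood's theorem shows this sign changes infinitely often.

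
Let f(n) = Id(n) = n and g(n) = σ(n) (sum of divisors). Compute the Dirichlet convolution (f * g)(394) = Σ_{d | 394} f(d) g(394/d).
(Id * σ)(394) = 1975

Divisors of 394: [1, 2, 197, 394]. For each d | 394:
  d = 1: Id(1) · σ(394/1) = 1 · 594 = 594
  d = 2: Id(2) · σ(394/2) = 2 · 198 = 396
  d = 197: Id(197) · σ(394/197) = 197 · 3 = 591
  d = 394: Id(394) · σ(394/394) = 394 · 1 = 394
Summing: (Id * σ)(394) = 594 + 396 + 591 + 394 = 1975.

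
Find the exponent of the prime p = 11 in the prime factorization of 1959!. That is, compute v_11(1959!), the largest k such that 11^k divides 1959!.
v_11(1959!) = 195

Legendre's formula: v_p(n!) = Σ_{k ≥ 1} ⌊n / p^k⌋. For p = 11, n = 1959, the terms are:
  ⌊1959/11^1⌋ = ⌊1959/11⌋ = 178
  ⌊1959/11^2⌋ = ⌊1959/121⌋ = 16
  ⌊1959/11^3⌋ = ⌊1959/1331⌋ = 1
(the next term ⌊1959/11^4⌋ = 0, terminating the sum). Summing: v_11(1959!) = 178 + 16 + 1 = 195.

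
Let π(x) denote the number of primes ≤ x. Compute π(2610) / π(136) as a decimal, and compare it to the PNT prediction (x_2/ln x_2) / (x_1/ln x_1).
π(2610)/π(136) = 379/32 ≈ 11.8438;  PNT prediction ≈ 11.9840.

π(136) = 32 and π(2610) = 379, so π(2610)/π(136) ≈ 11.8438. The PNT-predicted ratio is (2610/ln(2610)) / (136/ln(136)) ≈ 11.9840. The two agree to within a few percent, as expected.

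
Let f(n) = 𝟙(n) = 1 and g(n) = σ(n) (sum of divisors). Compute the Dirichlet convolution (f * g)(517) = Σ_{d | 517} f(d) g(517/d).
(𝟙 * σ)(517) = 637

Divisors of 517: [1, 11, 47, 517]. For each d | 517:
  d = 1: 𝟙(1) · σ(517/1) = 1 · 576 = 576
  d = 11: 𝟙(11) · σ(517/11) = 1 · 48 = 48
  d = 47: 𝟙(47) · σ(517/47) = 1 · 12 = 12
  d = 517: 𝟙(517) · σ(517/517) = 1 · 1 = 1
Summing: (𝟙 * σ)(517) = 576 + 48 + 12 + 1 = 637.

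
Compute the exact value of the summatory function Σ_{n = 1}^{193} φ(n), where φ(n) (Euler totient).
Σ_{n ≤ 193} φ(n) = 11422

Compute φ(n) for each 1 ≤ n ≤ 193: φ(1) = 1, φ(2) = 1, φ(3) = 2, φ(4) = 2, φ(5) = 4, φ(6) = 2, φ(7) = 6, φ(8) = 4, φ(9) = 6, φ(10) = 4, φ(11) = 10, φ(12) = 4, φ(13) = 12, φ(14) = 6, φ(15) = 8, φ(16) = 8, φ(17) = 16, φ(18) = 6, φ(19) = 18, φ(20) = 8, φ(21) = 12, φ(22) = 10, φ(23) = 22, φ(24) = 8, φ(25) = 20, φ(26) = 12, φ(27) = 18, φ(28) = 12, φ(29) = 28, φ(30) = 8, φ(31) = 30, φ(32) = 16, φ(33) = 20, φ(34) = 16, φ(35) = 24, φ(36) = 12, φ(37) = 36, φ(38) = 18, φ(39) = 24, φ(40) = 16, φ(41) = 40, φ(42) = 12, φ(43) = 42, φ(44) = 20, φ(45) = 24, φ(46) = 22, φ(47) = 46, φ(48) = 16, φ(49) = 42, φ(50) = 20, φ(51) = 32, φ(52) = 24, φ(53) = 52, φ(54) = 18, φ(55) = 40, φ(56) = 24, φ(57) = 36, φ(58) = 28, φ(59) = 58, φ(60) = 16, φ(61) = 60, φ(62) = 30, φ(63) = 36, φ(64) = 32, φ(65) = 48, φ(66) = 20, φ(67) = 66, φ(68) = 32, φ(69) = 44, φ(70) = 24, φ(71) = 70, φ(72) = 24, φ(73) = 72, φ(74) = 36, φ(75) = 40, φ(76) = 36, φ(77) = 60, φ(78) = 24, φ(79) = 78, φ(80) = 32, φ(81) = 54, φ(82) = 40, φ(83) = 82, φ(84) = 24, φ(85) = 64, φ(86) = 42, φ(87) = 56, φ(88) = 40, φ(89) = 88, φ(90) = 24, φ(91) = 72, φ(92) = 44, φ(93) = 60, φ(94) = 46, φ(95) = 72, φ(96) = 32, φ(97) = 96, φ(98) = 42, φ(99) = 60, φ(100) = 40, φ(101) = 100, φ(102) = 32, φ(103) = 102, φ(104) = 48, φ(105) = 48, φ(106) = 52, φ(107) = 106, φ(108) = 36, φ(109) = 108, φ(110) = 40, φ(111) = 72, φ(112) = 48, φ(113) = 112, φ(114) = 36, φ(115) = 88, φ(116) = 56, φ(117) = 72, φ(118) = 58, φ(119) = 96, φ(120) = 32, φ(121) = 110, φ(122) = 60, φ(123) = 80, φ(124) = 60, φ(125) = 100, φ(126) = 36, φ(127) = 126, φ(128) = 64, φ(129) = 84, φ(130) = 48, φ(131) = 130, φ(132) = 40, φ(133) = 108, φ(134) = 66, φ(135) = 72, φ(136) = 64, φ(137) = 136, φ(138) = 44, φ(139) = 138, φ(140) = 48, φ(141) = 92, φ(142) = 70, φ(143) = 120, φ(144) = 48, φ(145) = 112, φ(146) = 72, φ(147) = 84, φ(148) = 72, φ(149) = 148, φ(150) = 40, φ(151) = 150, φ(152) = 72, φ(153) = 96, φ(154) = 60, φ(155) = 120, φ(156) = 48, φ(157) = 156, φ(158) = 78, φ(159) = 104, φ(160) = 64, φ(161) = 132, φ(162) = 54, φ(163) = 162, φ(164) = 80, φ(165) = 80, φ(166) = 82, φ(167) = 166, φ(168) = 48, φ(169) = 156, φ(170) = 64, φ(171) = 108, φ(172) = 84, φ(173) = 172, φ(174) = 56, φ(175) = 120, φ(176) = 80, φ(177) = 116, φ(178) = 88, φ(179) = 178, φ(180) = 48, φ(181) = 180, φ(182) = 72, φ(183) = 120, φ(184) = 88, φ(185) = 144, φ(186) = 60, φ(187) = 160, φ(188) = 92, φ(189) = 108, φ(190) = 72, φ(191) = 190, φ(192) = 64, φ(193) = 192. Summing all 193 values: 11422. (Average order: Σ_{n ≤ x} φ(n) ~ (3/π²) x². For x = 193, (3/π²)·193² ≈ 11322.34.)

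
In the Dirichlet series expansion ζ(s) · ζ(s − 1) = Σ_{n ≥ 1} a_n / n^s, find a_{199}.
σ(199) = 200

In the product (Σ m^0/m^s)(Σ k / k^s) = Σ (Σ_{d | n} d) / n^s, the coefficient of 1/n^s is σ(n) = Σ_{d | n} d. For n = 199, divisors are [1, 199]; summing: σ(199) = 200.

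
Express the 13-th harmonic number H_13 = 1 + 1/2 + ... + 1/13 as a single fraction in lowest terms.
H_13 = 1145993/360360

Direct summation: H_13 = 1 + 1/2 + ... + 1/13. The least common denominator is lcm(1, ..., 13) = 360360; over this denominator the numerator is 360360 + 180180 + 120120 + 90090 + 72072 + 60060 + 51480 + 45045 + 40040 + 36036 + 32760 + 30030 + 27720 = 1145993, so H_13 = 1145993/360360 (already in lowest terms) ≈ 3.18013. (The PNT-adjacent estimate ln(13) + γ ≈ 3.14217 matches within O(1/n).)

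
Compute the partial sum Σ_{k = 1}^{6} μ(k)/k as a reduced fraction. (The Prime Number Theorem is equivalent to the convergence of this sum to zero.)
Σ μ(k)/k = 2/15

Values of μ(k) for 1 ≤ k ≤ 6: μ(1) = 1, μ(2) = -1, μ(3) = -1, μ(5) = -1, μ(6) = 1, with μ = 0 on non-squarefree integers. Summing μ(k)/k for k where μ(k) ≠ 0 gives 2/15 ≈ 0.1333. (PNT ⟺ this sum → 0 as n → ∞.)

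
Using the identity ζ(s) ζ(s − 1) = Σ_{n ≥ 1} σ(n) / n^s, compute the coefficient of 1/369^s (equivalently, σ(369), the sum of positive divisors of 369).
σ(369) = 546

In the product (Σ m^0/m^s)(Σ k / k^s) = Σ (Σ_{d | n} d) / n^s, the coefficient of 1/n^s is σ(n) = Σ_{d | n} d. For n = 369, divisors are [1, 3, 9, 41, 123, 369]; summing: σ(369) = 546.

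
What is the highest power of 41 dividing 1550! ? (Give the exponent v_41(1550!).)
v_41(1550!) = 37

Legendre's formula: v_p(n!) = Σ_{k ≥ 1} ⌊n / p^k⌋. For p = 41, n = 1550, the terms are:
  ⌊1550/41^1⌋ = ⌊1550/41⌋ = 37
(the next term ⌊1550/41^2⌋ = 0, terminating the sum). Summing: v_41(1550!) = 37 = 37.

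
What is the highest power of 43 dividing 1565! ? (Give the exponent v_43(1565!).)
v_43(1565!) = 36

Legendre's formula: v_p(n!) = Σ_{k ≥ 1} ⌊n / p^k⌋. For p = 43, n = 1565, the terms are:
  ⌊1565/43^1⌋ = ⌊1565/43⌋ = 36
(the next term ⌊1565/43^2⌋ = 0, terminating the sum). Summing: v_43(1565!) = 36 = 36.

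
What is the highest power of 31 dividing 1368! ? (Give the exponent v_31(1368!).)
v_31(1368!) = 45

Legendre's formula: v_p(n!) = Σ_{k ≥ 1} ⌊n / p^k⌋. For p = 31, n = 1368, the terms are:
  ⌊1368/31^1⌋ = ⌊1368/31⌋ = 44
  ⌊1368/31^2⌋ = ⌊1368/961⌋ = 1
(the next term ⌊1368/31^3⌋ = 0, terminating the sum). Summing: v_31(1368!) = 44 + 1 = 45.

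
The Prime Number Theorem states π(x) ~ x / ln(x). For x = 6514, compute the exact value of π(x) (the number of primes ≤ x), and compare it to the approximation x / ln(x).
π(6514) = 842;  x/ln(x) ≈ 741.77;  relative error ≈ 11.90%.

Directly count primes up to 6514: π(6514) = 842. The PNT approximation gives 6514/ln(6514) ≈ 6514/8.78171 ≈ 741.77. Relative error (π(x) − x/ln(x)) / π(x) ≈ 11.90%; the approximation is known to undercount slightly (Li(x) is a better estimate).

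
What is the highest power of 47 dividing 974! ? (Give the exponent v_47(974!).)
v_47(974!) = 20

Legendre's formula: v_p(n!) = Σ_{k ≥ 1} ⌊n / p^k⌋. For p = 47, n = 974, the terms are:
  ⌊974/47^1⌋ = ⌊974/47⌋ = 20
(the next term ⌊974/47^2⌋ = 0, terminating the sum). Summing: v_47(974!) = 20 = 20.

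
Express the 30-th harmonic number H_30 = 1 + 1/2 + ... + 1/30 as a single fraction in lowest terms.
H_30 = 9304682830147/2329089562800

Direct summation: H_30 = 1 + 1/2 + ... + 1/30. The least common denominator is lcm(1, ..., 30) = 2329089562800; over this denominator the numerator is 2329089562800 + 1164544781400 + 776363187600 + 582272390700 + 465817912560 + 388181593800 + 332727080400 + 291136195350 + 258787729200 + 232908956280 + 211735414800 + 194090796900 + 179160735600 + 166363540200 + 155272637520 + 145568097675 + 137005268400 + 129393864600 + 122583661200 + 116454478140 + 110909026800 + 105867707400 + 101264763600 + 97045398450 + 93163582512 + 89580367800 + 86262576400 + 83181770100 + 80313433200 + 77636318760 = 9304682830147, so H_30 = 9304682830147/2329089562800 (already in lowest terms) ≈ 3.99499. (The PNT-adjacent estimate ln(30) + γ ≈ 3.97841 matches within O(1/n).)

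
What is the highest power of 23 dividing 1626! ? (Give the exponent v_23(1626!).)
v_23(1626!) = 73

Legendre's formula: v_p(n!) = Σ_{k ≥ 1} ⌊n / p^k⌋. For p = 23, n = 1626, the terms are:
  ⌊1626/23^1⌋ = ⌊1626/23⌋ = 70
  ⌊1626/23^2⌋ = ⌊1626/529⌋ = 3
(the next term ⌊1626/23^3⌋ = 0, terminating the sum). Summing: v_23(1626!) = 70 + 3 = 73.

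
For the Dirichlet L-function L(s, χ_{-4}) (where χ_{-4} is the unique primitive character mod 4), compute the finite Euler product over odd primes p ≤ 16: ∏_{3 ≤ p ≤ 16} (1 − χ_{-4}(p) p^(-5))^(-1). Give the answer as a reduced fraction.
∏ = 700807599951834375/703510729567397888

The odd primes p ≤ 16 are [3, 5, 7, 11, 13]. For each, χ(p) = 1 if p ≡ 1 mod 4, χ(p) = −1 if p ≡ 3 mod 4. Taking (1 − χ(p)/p^5)^(-1) = p^5/(p^5 − χ(p)): (1 − (-1)/3^5)^(-1) · (1 − (1)/5^5)^(-1) · (1 − (-1)/7^5)^(-1) · (1 − (-1)/11^5)^(-1) · (1 − (1)/13^5)^(-1) = 700807599951834375/703510729567397888.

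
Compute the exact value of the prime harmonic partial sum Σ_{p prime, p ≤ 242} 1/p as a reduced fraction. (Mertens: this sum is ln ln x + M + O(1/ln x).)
Σ 1/p = 506873196134241441348690763593294873492730445394823722837469097176314709804649267964680634478659521/256041159035492609053110100510385311995538591998443060216114576417920917800321526504084465112487730

π(242) = 53, so the primes ≤ 242 are [2, 3, 5, 7, 11, 13, 17, 19, 23, 29, 31, 37, 41, 43, 47, 53, 59, 61, 67, 71, 73, 79, 83, 89, 97, 101, 103, 107, 109, 113, 127, 131, 137, 139, 149, 151, 157, 163, 167, 173, 179, 181, 191, 193, 197, 199, 211, 223, 227, 229, 233, 239, 241]. Summing 1/p over these primes: 506873196134241441348690763593294873492730445394823722837469097176314709804649267964680634478659521/256041159035492609053110100510385311995538591998443060216114576417920917800321526504084465112487730 ≈ 1.9797. Mertens estimate ln ln(242) + 0.2615 ≈ 1.9642.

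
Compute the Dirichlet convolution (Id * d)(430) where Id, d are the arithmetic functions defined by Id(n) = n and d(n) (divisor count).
(Id * d)(430) = 1260

Divisors of 430: [1, 2, 5, 10, 43, 86, 215, 430]. For each d | 430:
  d = 1: Id(1) · d(430/1) = 1 · 8 = 8
  d = 2: Id(2) · d(430/2) = 2 · 4 = 8
  d = 5: Id(5) · d(430/5) = 5 · 4 = 20
  d = 10: Id(10) · d(430/10) = 10 · 2 = 20
  d = 43: Id(43) · d(430/43) = 43 · 4 = 172
  d = 86: Id(86) · d(430/86) = 86 · 2 = 172
  d = 215: Id(215) · d(430/215) = 215 · 2 = 430
  d = 430: Id(430) · d(430/430) = 430 · 1 = 430
Summing: (Id * d)(430) = 8 + 8 + 20 + 20 + 172 + 172 + 430 + 430 = 1260.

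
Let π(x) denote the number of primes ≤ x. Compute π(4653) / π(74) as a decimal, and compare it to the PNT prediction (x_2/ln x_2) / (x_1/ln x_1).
π(4653)/π(74) = 629/21 ≈ 29.9524;  PNT prediction ≈ 32.0455.

π(74) = 21 and π(4653) = 629, so π(4653)/π(74) ≈ 29.9524. The PNT-predicted ratio is (4653/ln(4653)) / (74/ln(74)) ≈ 32.0455. The two agree to within a few percent, as expected.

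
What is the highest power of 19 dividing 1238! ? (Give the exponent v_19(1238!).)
v_19(1238!) = 68

Legendre's formula: v_p(n!) = Σ_{k ≥ 1} ⌊n / p^k⌋. For p = 19, n = 1238, the terms are:
  ⌊1238/19^1⌋ = ⌊1238/19⌋ = 65
  ⌊1238/19^2⌋ = ⌊1238/361⌋ = 3
(the next term ⌊1238/19^3⌋ = 0, terminating the sum). Summing: v_19(1238!) = 65 + 3 = 68.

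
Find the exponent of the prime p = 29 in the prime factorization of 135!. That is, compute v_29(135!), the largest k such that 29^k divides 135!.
v_29(135!) = 4

Legendre's formula: v_p(n!) = Σ_{k ≥ 1} ⌊n / p^k⌋. For p = 29, n = 135, the terms are:
  ⌊135/29^1⌋ = ⌊135/29⌋ = 4
(the next term ⌊135/29^2⌋ = 0, terminating the sum). Summing: v_29(135!) = 4 = 4.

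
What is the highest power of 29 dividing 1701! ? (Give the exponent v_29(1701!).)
v_29(1701!) = 60

Legendre's formula: v_p(n!) = Σ_{k ≥ 1} ⌊n / p^k⌋. For p = 29, n = 1701, the terms are:
  ⌊1701/29^1⌋ = ⌊1701/29⌋ = 58
  ⌊1701/29^2⌋ = ⌊1701/841⌋ = 2
(the next term ⌊1701/29^3⌋ = 0, terminating the sum). Summing: v_29(1701!) = 58 + 2 = 60.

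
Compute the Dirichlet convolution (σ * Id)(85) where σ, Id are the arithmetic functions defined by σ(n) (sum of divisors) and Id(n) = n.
(σ * Id)(85) = 385

Divisors of 85: [1, 5, 17, 85]. For each d | 85:
  d = 1: σ(1) · Id(85/1) = 1 · 85 = 85
  d = 5: σ(5) · Id(85/5) = 6 · 17 = 102
  d = 17: σ(17) · Id(85/17) = 18 · 5 = 90
  d = 85: σ(85) · Id(85/85) = 108 · 1 = 108
Summing: (σ * Id)(85) = 85 + 102 + 90 + 108 = 385.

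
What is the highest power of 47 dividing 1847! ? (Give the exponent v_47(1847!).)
v_47(1847!) = 39

Legendre's formula: v_p(n!) = Σ_{k ≥ 1} ⌊n / p^k⌋. For p = 47, n = 1847, the terms are:
  ⌊1847/47^1⌋ = ⌊1847/47⌋ = 39
(the next term ⌊1847/47^2⌋ = 0, terminating the sum). Summing: v_47(1847!) = 39 = 39.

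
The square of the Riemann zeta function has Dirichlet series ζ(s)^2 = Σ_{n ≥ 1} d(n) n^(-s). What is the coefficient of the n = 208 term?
d(208) = 10

ζ(s)^2 = (Σ 1/m^s)(Σ 1/k^s). The coefficient of 1/n^s in the product is the number of ordered pairs (m, k) with mk = n, which equals d(n). For n = 208, divisors are [1, 2, 4, 8, 13, 16, 26, 52, 104, 208], so d(208) = 10.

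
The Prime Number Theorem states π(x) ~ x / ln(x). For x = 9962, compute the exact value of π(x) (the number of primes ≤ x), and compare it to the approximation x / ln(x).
π(9962) = 1227;  x/ln(x) ≈ 1082.06;  relative error ≈ 11.81%.

Directly count primes up to 9962: π(9962) = 1227. The PNT approximation gives 9962/ln(9962) ≈ 9962/9.20653 ≈ 1082.06. Relative error (π(x) − x/ln(x)) / π(x) ≈ 11.81%; the approximation is known to undercount slightly (Li(x) is a better estimate).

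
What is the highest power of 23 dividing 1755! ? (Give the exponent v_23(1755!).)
v_23(1755!) = 79

Legendre's formula: v_p(n!) = Σ_{k ≥ 1} ⌊n / p^k⌋. For p = 23, n = 1755, the terms are:
  ⌊1755/23^1⌋ = ⌊1755/23⌋ = 76
  ⌊1755/23^2⌋ = ⌊1755/529⌋ = 3
(the next term ⌊1755/23^3⌋ = 0, terminating the sum). Summing: v_23(1755!) = 76 + 3 = 79.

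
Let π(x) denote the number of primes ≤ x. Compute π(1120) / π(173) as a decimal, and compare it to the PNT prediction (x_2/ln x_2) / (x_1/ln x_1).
π(1120)/π(173) = 187/40 ≈ 4.6750;  PNT prediction ≈ 4.7517.

π(173) = 40 and π(1120) = 187, so π(1120)/π(173) ≈ 4.6750. The PNT-predicted ratio is (1120/ln(1120)) / (173/ln(173)) ≈ 4.7517. The two agree to within a few percent, as expected.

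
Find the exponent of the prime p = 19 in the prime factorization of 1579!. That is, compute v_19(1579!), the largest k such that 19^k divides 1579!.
v_19(1579!) = 87

Legendre's formula: v_p(n!) = Σ_{k ≥ 1} ⌊n / p^k⌋. For p = 19, n = 1579, the terms are:
  ⌊1579/19^1⌋ = ⌊1579/19⌋ = 83
  ⌊1579/19^2⌋ = ⌊1579/361⌋ = 4
(the next term ⌊1579/19^3⌋ = 0, terminating the sum). Summing: v_19(1579!) = 83 + 4 = 87.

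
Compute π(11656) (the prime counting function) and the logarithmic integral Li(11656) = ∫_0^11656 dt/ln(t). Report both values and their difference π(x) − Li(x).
π(11656) = 1399;  Li(11656) ≈ 1424.42;  π(x) − Li(x) ≈ -25.42.

Direct count of primes ≤ 11656 gives π(11656) = 1399. Numerical evaluation of the logarithmic integral gives Li(11656) ≈ 1424.42. The difference π(x) − Li(x) ≈ -25.42 is typically negative for small/moderate x (Li(x) overestimates), though Littlewood's theorem shows this sign changes infinitely often.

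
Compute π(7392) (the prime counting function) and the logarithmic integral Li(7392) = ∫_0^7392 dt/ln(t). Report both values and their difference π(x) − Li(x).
π(7392) = 938;  Li(7392) ≈ 958.47;  π(x) − Li(x) ≈ -20.47.

Direct count of primes ≤ 7392 gives π(7392) = 938. Numerical evaluation of the logarithmic integral gives Li(7392) ≈ 958.47. The difference π(x) − Li(x) ≈ -20.47 is typically negative for small/moderate x (Li(x) overestimates), though Littlewood's theorem shows this sign changes infinitely often.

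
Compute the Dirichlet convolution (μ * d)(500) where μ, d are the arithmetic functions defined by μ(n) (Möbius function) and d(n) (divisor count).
(μ * d)(500) = 1

Divisors of 500: [1, 2, 4, 5, 10, 20, 25, 50, 100, 125, 250, 500]. For each d | 500:
  d = 1: μ(1) · d(500/1) = 1 · 12 = 12
  d = 2: μ(2) · d(500/2) = -1 · 8 = -8
  d = 4: μ(4) · d(500/4) = 0 · 4 = 0
  d = 5: μ(5) · d(500/5) = -1 · 9 = -9
  d = 10: μ(10) · d(500/10) = 1 · 6 = 6
  d = 20: μ(20) · d(500/20) = 0 · 3 = 0
  d = 25: μ(25) · d(500/25) = 0 · 6 = 0
  d = 50: μ(50) · d(500/50) = 0 · 4 = 0
  d = 100: μ(100) · d(500/100) = 0 · 2 = 0
  d = 125: μ(125) · d(500/125) = 0 · 3 = 0
  d = 250: μ(250) · d(500/250) = 0 · 2 = 0
  d = 500: μ(500) · d(500/500) = 0 · 1 = 0
Summing: (μ * d)(500) = 12 + -8 + 0 + -9 + 6 + 0 + 0 + 0 + 0 + 0 + 0 + 0 = 1.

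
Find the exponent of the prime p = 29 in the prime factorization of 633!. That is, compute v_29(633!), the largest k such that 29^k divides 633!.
v_29(633!) = 21

Legendre's formula: v_p(n!) = Σ_{k ≥ 1} ⌊n / p^k⌋. For p = 29, n = 633, the terms are:
  ⌊633/29^1⌋ = ⌊633/29⌋ = 21
(the next term ⌊633/29^2⌋ = 0, terminating the sum). Summing: v_29(633!) = 21 = 21.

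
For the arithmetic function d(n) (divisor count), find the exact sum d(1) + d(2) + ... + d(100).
Σ_{n ≤ 100} d(n) = 482

Compute d(n) for each 1 ≤ n ≤ 100: d(1) = 1, d(2) = 2, d(3) = 2, d(4) = 3, d(5) = 2, d(6) = 4, d(7) = 2, d(8) = 4, d(9) = 3, d(10) = 4, d(11) = 2, d(12) = 6, d(13) = 2, d(14) = 4, d(15) = 4, d(16) = 5, d(17) = 2, d(18) = 6, d(19) = 2, d(20) = 6, d(21) = 4, d(22) = 4, d(23) = 2, d(24) = 8, d(25) = 3, d(26) = 4, d(27) = 4, d(28) = 6, d(29) = 2, d(30) = 8, d(31) = 2, d(32) = 6, d(33) = 4, d(34) = 4, d(35) = 4, d(36) = 9, d(37) = 2, d(38) = 4, d(39) = 4, d(40) = 8, d(41) = 2, d(42) = 8, d(43) = 2, d(44) = 6, d(45) = 6, d(46) = 4, d(47) = 2, d(48) = 10, d(49) = 3, d(50) = 6, d(51) = 4, d(52) = 6, d(53) = 2, d(54) = 8, d(55) = 4, d(56) = 8, d(57) = 4, d(58) = 4, d(59) = 2, d(60) = 12, d(61) = 2, d(62) = 4, d(63) = 6, d(64) = 7, d(65) = 4, d(66) = 8, d(67) = 2, d(68) = 6, d(69) = 4, d(70) = 8, d(71) = 2, d(72) = 12, d(73) = 2, d(74) = 4, d(75) = 6, d(76) = 6, d(77) = 4, d(78) = 8, d(79) = 2, d(80) = 10, d(81) = 5, d(82) = 4, d(83) = 2, d(84) = 12, d(85) = 4, d(86) = 4, d(87) = 4, d(88) = 8, d(89) = 2, d(90) = 12, d(91) = 4, d(92) = 6, d(93) = 4, d(94) = 4, d(95) = 4, d(96) = 12, d(97) = 2, d(98) = 6, d(99) = 6, d(100) = 9. Summing all 100 values: 482. (Dirichlet's divisor formula: Σ_{n ≤ x} d(n) = x ln(x) + (2γ − 1) x + O(√x). For x = 100, the asymptotic estimate is ≈ 475.96.)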